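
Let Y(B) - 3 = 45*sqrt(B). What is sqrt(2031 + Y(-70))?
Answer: 3*sqrt(226 + 5*I*sqrt(70)) ≈ 45.291 + 4.1564*I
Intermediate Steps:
Y(B) = 3 + 45*sqrt(B)
sqrt(2031 + Y(-70)) = sqrt(2031 + (3 + 45*sqrt(-70))) = sqrt(2031 + (3 + 45*(I*sqrt(70)))) = sqrt(2031 + (3 + 45*I*sqrt(70))) = sqrt(2034 + 45*I*sqrt(70))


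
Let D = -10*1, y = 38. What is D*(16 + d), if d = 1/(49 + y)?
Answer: -13930/87 ≈ -160.11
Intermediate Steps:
D = -10
d = 1/87 (d = 1/(49 + 38) = 1/87 ≈ 0.011494)
D*(16 + d) = -10*(16 + 1/87) = -10*1393/87 = -13930/87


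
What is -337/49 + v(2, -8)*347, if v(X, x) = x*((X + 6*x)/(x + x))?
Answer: -391406/49 ≈ -7987.9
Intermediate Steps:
v(X, x) = X/2 + 3*x (v(X, x) = x*((X + 6*x)/((2*x))) = x*((X + 6*x)*(1/(2*x))) = x*((X + 6*x)/(2*x)) = X/2 + 3*x)
-337/49 + v(2, -8)*347 = -337/49 + ((½)*2 + 3*(-8))*347 = -337*1/49 + (1 - 24)*347 = -337/49 - 23*347 = -337/49 - 7981 = -391406/49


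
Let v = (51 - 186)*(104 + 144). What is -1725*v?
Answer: 57753000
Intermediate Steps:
v = -33480 (v = -135*248 = -33480)
-1725*v = -1725*(-33480) = 57753000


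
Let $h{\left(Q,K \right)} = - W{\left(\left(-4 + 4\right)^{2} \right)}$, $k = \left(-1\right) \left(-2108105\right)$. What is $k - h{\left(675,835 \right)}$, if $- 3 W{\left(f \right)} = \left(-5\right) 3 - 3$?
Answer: $2108111$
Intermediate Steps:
$k = 2108105$
$W{\left(f \right)} = 6$ ($W{\left(f \right)} = - \frac{\left(-5\right) 3 - 3}{3} = - \frac{-15 - 3}{3} = \left(- \frac{1}{3}\right) \left(-18\right) = 6$)
$h{\left(Q,K \right)} = -6$ ($h{\left(Q,K \right)} = \left(-1\right) 6 = -6$)
$k - h{\left(675,835 \right)} = 2108105 - -6 = 2108105 + 6 = 2108111$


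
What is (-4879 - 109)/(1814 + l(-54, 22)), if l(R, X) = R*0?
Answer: -2494/907 ≈ -2.7497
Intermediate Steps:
l(R, X) = 0
(-4879 - 109)/(1814 + l(-54, 22)) = (-4879 - 109)/(1814 + 0) = -4988/1814 = -4988*1/1814 = -2494/907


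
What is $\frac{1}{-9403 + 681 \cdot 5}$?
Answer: $- \frac{1}{5998} \approx -0.00016672$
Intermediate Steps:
$\frac{1}{-9403 + 681 \cdot 5} = \frac{1}{-9403 + 3405} = \frac{1}{-5998} = - \frac{1}{5998}$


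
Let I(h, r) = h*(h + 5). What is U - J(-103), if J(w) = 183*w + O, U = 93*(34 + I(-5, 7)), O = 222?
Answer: 21789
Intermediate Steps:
I(h, r) = h*(5 + h)
U = 3162 (U = 93*(34 - 5*(5 - 5)) = 93*(34 - 5*0) = 93*(34 + 0) = 93*34 = 3162)
J(w) = 222 + 183*w (J(w) = 183*w + 222 = 222 + 183*w)
U - J(-103) = 3162 - (222 + 183*(-103)) = 3162 - (222 - 18849) = 3162 - 1*(-18627) = 3162 + 18627 = 21789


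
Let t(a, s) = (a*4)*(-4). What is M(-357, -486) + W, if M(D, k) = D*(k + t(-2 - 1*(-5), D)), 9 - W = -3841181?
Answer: 4031828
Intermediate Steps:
W = 3841190 (W = 9 - 1*(-3841181) = 9 + 3841181 = 3841190)
t(a, s) = -16*a (t(a, s) = (4*a)*(-4) = -16*a)
M(D, k) = D*(-48 + k) (M(D, k) = D*(k - 16*(-2 - 1*(-5))) = D*(k - 16*(-2 + 5)) = D*(k - 16*3) = D*(k - 48) = D*(-48 + k))
M(-357, -486) + W = -357*(-48 - 486) + 3841190 = -357*(-534) + 3841190 = 190638 + 3841190 = 4031828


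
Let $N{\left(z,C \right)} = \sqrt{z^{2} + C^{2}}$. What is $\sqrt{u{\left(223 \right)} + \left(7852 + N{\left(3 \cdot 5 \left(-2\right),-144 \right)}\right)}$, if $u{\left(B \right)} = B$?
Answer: $\sqrt{8075 + 6 \sqrt{601}} \approx 90.676$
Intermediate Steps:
$N{\left(z,C \right)} = \sqrt{C^{2} + z^{2}}$
$\sqrt{u{\left(223 \right)} + \left(7852 + N{\left(3 \cdot 5 \left(-2\right),-144 \right)}\right)} = \sqrt{223 + \left(7852 + \sqrt{\left(-144\right)^{2} + \left(3 \cdot 5 \left(-2\right)\right)^{2}}\right)} = \sqrt{223 + \left(7852 + \sqrt{20736 + \left(15 \left(-2\right)\right)^{2}}\right)} = \sqrt{223 + \left(7852 + \sqrt{20736 + \left(-30\right)^{2}}\right)} = \sqrt{223 + \left(7852 + \sqrt{20736 + 900}\right)} = \sqrt{223 + \left(7852 + \sqrt{21636}\right)} = \sqrt{223 + \left(7852 + 6 \sqrt{601}\right)} = \sqrt{8075 + 6 \sqrt{601}}$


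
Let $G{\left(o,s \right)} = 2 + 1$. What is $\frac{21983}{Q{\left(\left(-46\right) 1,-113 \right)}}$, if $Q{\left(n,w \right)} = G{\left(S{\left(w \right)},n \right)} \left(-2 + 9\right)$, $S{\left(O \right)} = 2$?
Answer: $\frac{21983}{21} \approx 1046.8$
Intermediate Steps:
$G{\left(o,s \right)} = 3$
$Q{\left(n,w \right)} = 21$ ($Q{\left(n,w \right)} = 3 \left(-2 + 9\right) = 3 \cdot 7 = 21$)
$\frac{21983}{Q{\left(\left(-46\right) 1,-113 \right)}} = \frac{21983}{21}$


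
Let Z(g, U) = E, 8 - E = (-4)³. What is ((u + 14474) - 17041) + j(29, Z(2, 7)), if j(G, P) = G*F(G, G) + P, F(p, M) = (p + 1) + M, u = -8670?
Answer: -9454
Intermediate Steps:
F(p, M) = 1 + M + p (F(p, M) = (1 + p) + M = 1 + M + p)
E = 72 (E = 8 - 1*(-4)³ = 8 - 1*(-64) = 8 + 64 = 72)
Z(g, U) = 72
j(G, P) = P + G*(1 + 2*G) (j(G, P) = G*(1 + G + G) + P = G*(1 + 2*G) + P = P + G*(1 + 2*G))
((u + 14474) - 17041) + j(29, Z(2, 7)) = ((-8670 + 14474) - 17041) + (72 + 29*(1 + 2*29)) = (5804 - 17041) + (72 + 29*(1 + 58)) = -11237 + (72 + 29*59) = -11237 + (72 + 1711) = -11237 + 1783 = -9454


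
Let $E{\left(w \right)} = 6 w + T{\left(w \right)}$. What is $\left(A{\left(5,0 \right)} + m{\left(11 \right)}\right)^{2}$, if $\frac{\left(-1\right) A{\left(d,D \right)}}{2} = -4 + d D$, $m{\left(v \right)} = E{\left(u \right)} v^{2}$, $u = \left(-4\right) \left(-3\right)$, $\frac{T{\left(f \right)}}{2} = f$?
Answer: $135117376$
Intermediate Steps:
$T{\left(f \right)} = 2 f$
$u = 12$
$E{\left(w \right)} = 8 w$ ($E{\left(w \right)} = 6 w + 2 w = 8 w$)
$m{\left(v \right)} = 96 v^{2}$ ($m{\left(v \right)} = 8 \cdot 12 v^{2} = 96 v^{2}$)
$A{\left(d,D \right)} = 8 - 2 D d$ ($A{\left(d,D \right)} = - 2 \left(-4 + d D\right) = - 2 \left(-4 + D d\right) = 8 - 2 D d$)
$\left(A{\left(5,0 \right)} + m{\left(11 \right)}\right)^{2} = \left(\left(8 - 0 \cdot 5\right) + 96 \cdot 11^{2}\right)^{2} = \left(\left(8 + 0\right) + 96 \cdot 121\right)^{2} = \left(8 + 11616\right)^{2} = 11624^{2} = 135117376$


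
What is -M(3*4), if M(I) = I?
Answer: -12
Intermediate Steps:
-M(3*4) = -3*4 = -1*12 = -12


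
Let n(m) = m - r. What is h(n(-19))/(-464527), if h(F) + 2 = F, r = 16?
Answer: 37/464527 ≈ 7.9651e-5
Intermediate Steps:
n(m) = -16 + m (n(m) = m - 1*16 = m - 16 = -16 + m)
h(F) = -2 + F
h(n(-19))/(-464527) = (-2 + (-16 - 19))/(-464527) = (-2 - 35)*(-1/464527) = -37*(-1/464527) = 37/464527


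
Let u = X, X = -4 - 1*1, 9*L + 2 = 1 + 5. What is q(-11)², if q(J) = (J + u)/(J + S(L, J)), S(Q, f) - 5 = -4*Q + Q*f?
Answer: 576/361 ≈ 1.5956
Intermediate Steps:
L = 4/9 (L = -2/9 + (1 + 5)/9 = -2/9 + (⅑)*6 = -2/9 + ⅔ = 4/9 ≈ 0.44444)
X = -5 (X = -4 - 1 = -5)
u = -5
S(Q, f) = 5 - 4*Q + Q*f (S(Q, f) = 5 + (-4*Q + Q*f) = 5 - 4*Q + Q*f)
q(J) = (-5 + J)/(29/9 + 13*J/9) (q(J) = (J - 5)/(J + (5 - 4*4/9 + 4*J/9)) = (-5 + J)/(J + (5 - 16/9 + 4*J/9)) = (-5 + J)/(J + (29/9 + 4*J/9)) = (-5 + J)/(29/9 + 13*J/9))
q(-11)² = (9*(-5 - 11)/(29 + 13*(-11)))² = (9*(-16)/(29 - 143))² = (9*(-16)/(-114))² = (9*(-1/114)*(-16))² = (24/19)² = 576/361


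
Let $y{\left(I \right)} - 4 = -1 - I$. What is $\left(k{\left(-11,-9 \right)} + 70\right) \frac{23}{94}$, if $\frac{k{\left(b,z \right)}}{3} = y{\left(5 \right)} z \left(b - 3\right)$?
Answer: $- \frac{7889}{47} \approx -167.85$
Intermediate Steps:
$y{\left(I \right)} = 3 - I$ ($y{\left(I \right)} = 4 - \left(1 + I\right) = 3 - I$)
$k{\left(b,z \right)} = - 6 z \left(-3 + b\right)$ ($k{\left(b,z \right)} = 3 \left(3 - 5\right) z \left(b - 3\right) = 3 \left(3 - 5\right) z \left(-3 + b\right) = 3 - 2 z \left(-3 + b\right) = 3 \left(- 2 z \left(-3 + b\right)\right) = - 6 z \left(-3 + b\right)$)
$\left(k{\left(-11,-9 \right)} + 70\right) \frac{23}{94} = \left(6 \left(-9\right) \left(3 - -11\right) + 70\right) \frac{23}{94} = \left(6 \left(-9\right) \left(3 + 11\right) + 70\right) 23 \cdot \frac{1}{94} = \left(6 \left(-9\right) 14 + 70\right) \frac{23}{94} = \left(-756 + 70\right) \frac{23}{94} = \left(-686\right) \frac{23}{94} = - \frac{7889}{47}$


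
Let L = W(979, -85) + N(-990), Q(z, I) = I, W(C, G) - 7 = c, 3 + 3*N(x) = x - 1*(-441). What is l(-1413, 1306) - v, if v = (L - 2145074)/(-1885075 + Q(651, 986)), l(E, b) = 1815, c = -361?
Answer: 3417475923/1884089 ≈ 1813.9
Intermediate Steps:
N(x) = 146 + x/3 (N(x) = -1 + (x - 1*(-441))/3 = -1 + (x + 441)/3 = -1 + (441 + x)/3 = -1 + (147 + x/3) = 146 + x/3)
W(C, G) = -354 (W(C, G) = 7 - 361 = -354)
L = -538 (L = -354 + (146 + (⅓)*(-990)) = -354 + (146 - 330) = -354 - 184 = -538)
v = 2145612/1884089 (v = (-538 - 2145074)/(-1885075 + 986) = -2145612/(-1884089) = -2145612*(-1/1884089) = 2145612/1884089 ≈ 1.1388)
l(-1413, 1306) - v = 1815 - 1*2145612/1884089 = 1815 - 2145612/1884089 = 3417475923/1884089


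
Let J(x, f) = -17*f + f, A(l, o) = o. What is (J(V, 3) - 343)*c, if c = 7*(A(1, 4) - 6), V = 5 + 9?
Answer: 5474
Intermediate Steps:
V = 14
c = -14 (c = 7*(4 - 6) = 7*(-2) = -14)
J(x, f) = -16*f
(J(V, 3) - 343)*c = (-16*3 - 343)*(-14) = (-48 - 343)*(-14) = -391*(-14) = 5474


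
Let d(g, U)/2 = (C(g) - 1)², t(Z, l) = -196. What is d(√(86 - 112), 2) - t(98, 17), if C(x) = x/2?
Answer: 185 - 2*I*√26 ≈ 185.0 - 10.198*I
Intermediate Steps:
C(x) = x/2 (C(x) = x*(½) = x/2)
d(g, U) = 2*(-1 + g/2)² (d(g, U) = 2*(g/2 - 1)² = 2*(-1 + g/2)²)
d(√(86 - 112), 2) - t(98, 17) = (-2 + √(86 - 112))²/2 - 1*(-196) = (-2 + √(-26))²/2 + 196 = (-2 + I*√26)²/2 + 196 = 196 + (-2 + I*√26)²/2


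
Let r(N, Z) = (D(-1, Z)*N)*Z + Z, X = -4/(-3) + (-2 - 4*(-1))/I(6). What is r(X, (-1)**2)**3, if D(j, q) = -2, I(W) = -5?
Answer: -2197/3375 ≈ -0.65096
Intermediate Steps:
X = 14/15 (X = -4/(-3) + (-2 - 4*(-1))/(-5) = -4*(-1/3) + (-2 + 4)*(-1/5) = 4/3 + 2*(-1/5) = 4/3 - 2/5 = 14/15 ≈ 0.93333)
r(N, Z) = Z - 2*N*Z (r(N, Z) = (-2*N)*Z + Z = -2*N*Z + Z = Z - 2*N*Z)
r(X, (-1)**2)**3 = ((-1)**2*(1 - 2*14/15))**3 = (1*(1 - 28/15))**3 = (1*(-13/15))**3 = (-13/15)**3 = -2197/3375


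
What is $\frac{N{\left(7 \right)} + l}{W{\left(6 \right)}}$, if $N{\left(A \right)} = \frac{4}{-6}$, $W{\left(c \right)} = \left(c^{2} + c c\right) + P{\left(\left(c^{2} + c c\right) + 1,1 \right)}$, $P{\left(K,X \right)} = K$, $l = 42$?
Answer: $\frac{124}{435} \approx 0.28506$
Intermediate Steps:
$W{\left(c \right)} = 1 + 4 c^{2}$ ($W{\left(c \right)} = \left(c^{2} + c c\right) + \left(\left(c^{2} + c c\right) + 1\right) = \left(c^{2} + c^{2}\right) + \left(\left(c^{2} + c^{2}\right) + 1\right) = 2 c^{2} + \left(2 c^{2} + 1\right) = 2 c^{2} + \left(1 + 2 c^{2}\right) = 1 + 4 c^{2}$)
$N{\left(A \right)} = - \frac{2}{3}$ ($N{\left(A \right)} = 4 \left(- \frac{1}{6}\right) = - \frac{2}{3}$)
$\frac{N{\left(7 \right)} + l}{W{\left(6 \right)}} = \frac{- \frac{2}{3} + 42}{1 + 4 \cdot 6^{2}} = \frac{1}{1 + 4 \cdot 36} \cdot \frac{124}{3} = \frac{1}{1 + 144} \cdot \frac{124}{3} = \frac{1}{145} \cdot \frac{124}{3} = \frac{124}{435}$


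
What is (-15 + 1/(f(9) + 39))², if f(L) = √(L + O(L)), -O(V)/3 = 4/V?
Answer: 2310844179/10305800 + 67983*√69/10305800 ≈ 224.28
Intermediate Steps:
O(V) = -12/V
f(L) = √(L - 12/L)
(-15 + 1/(f(9) + 39))² = (-15 + 1/(√(9 - 12/9) + 39))² = (-15 + 1/(√(9 - 12*⅑) + 39))² = (-15 + 1/(√(9 - 4/3) + 39))² = (-15 + 1/(√(23/3) + 39))² = (-15 + 1/(√69/3 + 39))² = (-15 + 1/(39 + √69/3))²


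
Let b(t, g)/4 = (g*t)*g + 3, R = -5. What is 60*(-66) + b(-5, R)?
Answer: -4448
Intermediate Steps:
b(t, g) = 12 + 4*t*g**2 (b(t, g) = 4*((g*t)*g + 3) = 4*(t*g**2 + 3) = 4*(3 + t*g**2) = 12 + 4*t*g**2)
60*(-66) + b(-5, R) = 60*(-66) + (12 + 4*(-5)*(-5)**2) = -3960 + (12 + 4*(-5)*25) = -3960 + (12 - 500) = -3960 - 488 = -4448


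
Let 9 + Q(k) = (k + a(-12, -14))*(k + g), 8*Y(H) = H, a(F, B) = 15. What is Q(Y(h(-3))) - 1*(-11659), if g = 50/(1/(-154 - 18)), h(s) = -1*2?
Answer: -1843259/16 ≈ -1.1520e+5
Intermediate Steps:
h(s) = -2
g = -8600 (g = 50/(1/(-172)) = 50/(-1/172) = 50*(-172) = -8600)
Y(H) = H/8
Q(k) = -9 + (-8600 + k)*(15 + k) (Q(k) = -9 + (k + 15)*(k - 8600) = -9 + (15 + k)*(-8600 + k) = -9 + (-8600 + k)*(15 + k))
Q(Y(h(-3))) - 1*(-11659) = (-129009 + ((⅛)*(-2))² - 8585*(-2)/8) - 1*(-11659) = (-129009 + (-¼)² - 8585*(-¼)) + 11659 = (-129009 + 1/16 + 8585/4) + 11659 = -2029803/16 + 11659 = -1843259/16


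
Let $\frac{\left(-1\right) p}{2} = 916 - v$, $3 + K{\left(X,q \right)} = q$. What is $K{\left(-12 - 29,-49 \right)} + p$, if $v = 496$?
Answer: $-892$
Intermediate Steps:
$K{\left(X,q \right)} = -3 + q$
$p = -840$ ($p = - 2 \left(916 - 496\right) = \left(-2\right) 420 = -840$)
$K{\left(-12 - 29,-49 \right)} + p = \left(-3 - 49\right) - 840 = -52 - 840 = -892$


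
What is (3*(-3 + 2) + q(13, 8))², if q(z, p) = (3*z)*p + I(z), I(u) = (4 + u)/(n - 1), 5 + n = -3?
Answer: 7639696/81 ≈ 94317.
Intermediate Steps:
n = -8 (n = -5 - 3 = -8)
I(u) = -4/9 - u/9 (I(u) = (4 + u)/(-8 - 1) = (4 + u)/(-9) = (4 + u)*(-⅑) = -4/9 - u/9)
q(z, p) = -4/9 - z/9 + 3*p*z (q(z, p) = (3*z)*p + (-4/9 - z/9) = 3*p*z + (-4/9 - z/9) = -4/9 - z/9 + 3*p*z)
(3*(-3 + 2) + q(13, 8))² = (3*(-3 + 2) + (-4/9 - ⅑*13 + 3*8*13))² = (3*(-1) + (-4/9 - 13/9 + 312))² = (-3 + 2791/9)² = (2764/9)² = 7639696/81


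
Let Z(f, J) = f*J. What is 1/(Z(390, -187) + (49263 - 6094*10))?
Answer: -1/84607 ≈ -1.1819e-5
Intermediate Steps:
Z(f, J) = J*f
1/(Z(390, -187) + (49263 - 6094*10)) = 1/(-187*390 + (49263 - 6094*10)) = 1/(-72930 + (49263 - 60940)) = 1/(-72930 - 11677) = 1/(-84607) = -1/84607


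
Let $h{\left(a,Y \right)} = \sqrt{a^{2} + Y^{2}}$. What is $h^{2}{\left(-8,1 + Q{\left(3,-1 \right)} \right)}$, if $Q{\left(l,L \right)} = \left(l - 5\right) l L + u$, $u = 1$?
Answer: $128$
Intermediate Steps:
$Q{\left(l,L \right)} = 1 + L l \left(-5 + l\right)$ ($Q{\left(l,L \right)} = \left(l - 5\right) l L + 1 = \left(-5 + l\right) l L + 1 = l \left(-5 + l\right) L + 1 = L l \left(-5 + l\right) + 1 = 1 + L l \left(-5 + l\right)$)
$h{\left(a,Y \right)} = \sqrt{Y^{2} + a^{2}}$
$h^{2}{\left(-8,1 + Q{\left(3,-1 \right)} \right)} = \left(\sqrt{\left(1 - \left(8 - 15\right)\right)^{2} + \left(-8\right)^{2}}\right)^{2} = \left(\sqrt{\left(1 + \left(1 - 9 + 15\right)\right)^{2} + 64}\right)^{2} = \left(\sqrt{\left(1 + 7\right)^{2} + 64}\right)^{2} = \left(\sqrt{8^{2} + 64}\right)^{2} = \left(\sqrt{64 + 64}\right)^{2} = \left(\sqrt{128}\right)^{2} = \left(8 \sqrt{2}\right)^{2} = 128$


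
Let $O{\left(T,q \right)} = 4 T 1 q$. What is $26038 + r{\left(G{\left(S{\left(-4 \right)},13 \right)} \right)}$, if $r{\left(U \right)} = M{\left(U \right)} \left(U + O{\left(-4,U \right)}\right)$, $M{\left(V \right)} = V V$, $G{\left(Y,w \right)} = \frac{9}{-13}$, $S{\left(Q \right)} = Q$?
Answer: $\frac{57216421}{2197} \approx 26043.0$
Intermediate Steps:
$G{\left(Y,w \right)} = - \frac{9}{13}$ ($G{\left(Y,w \right)} = 9 \left(- \frac{1}{13}\right) = - \frac{9}{13}$)
$M{\left(V \right)} = V^{2}$
$O{\left(T,q \right)} = 4 T q$
$r{\left(U \right)} = - 15 U^{3}$ ($r{\left(U \right)} = U^{2} \left(U + 4 \left(-4\right) U\right) = U^{2} \left(U - 16 U\right) = U^{2} \left(- 15 U\right) = - 15 U^{3}$)
$26038 + r{\left(G{\left(S{\left(-4 \right)},13 \right)} \right)} = 26038 - 15 \left(- \frac{9}{13}\right)^{3} = 26038 - - \frac{10935}{2197} = 26038 + \frac{10935}{2197} = \frac{57216421}{2197}$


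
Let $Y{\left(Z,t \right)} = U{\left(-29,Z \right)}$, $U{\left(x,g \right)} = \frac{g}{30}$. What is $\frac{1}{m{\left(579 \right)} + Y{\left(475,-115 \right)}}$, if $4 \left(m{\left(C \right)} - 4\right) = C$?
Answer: $\frac{12}{1975} \approx 0.0060759$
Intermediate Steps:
$U{\left(x,g \right)} = \frac{g}{30}$ ($U{\left(x,g \right)} = g \frac{1}{30} = \frac{g}{30}$)
$Y{\left(Z,t \right)} = \frac{Z}{30}$
$m{\left(C \right)} = 4 + \frac{C}{4}$
$\frac{1}{m{\left(579 \right)} + Y{\left(475,-115 \right)}} = \frac{1}{\left(4 + \frac{1}{4} \cdot 579\right) + \frac{1}{30} \cdot 475} = \frac{1}{\left(4 + \frac{579}{4}\right) + \frac{95}{6}} = \frac{1}{\frac{595}{4} + \frac{95}{6}} = \frac{1}{\frac{1975}{12}} = \frac{12}{1975}$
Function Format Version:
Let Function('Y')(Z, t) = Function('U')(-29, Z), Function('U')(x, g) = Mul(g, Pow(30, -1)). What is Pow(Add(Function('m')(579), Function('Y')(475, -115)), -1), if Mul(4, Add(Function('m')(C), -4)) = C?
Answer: Rational(12, 1975) ≈ 0.0060759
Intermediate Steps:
Function('U')(x, g) = Mul(Rational(1, 30), g) (Function('U')(x, g) = Mul(g, Rational(1, 30)) = Mul(Rational(1, 30), g))
Function('Y')(Z, t) = Mul(Rational(1, 30), Z)
Function('m')(C) = Add(4, Mul(Rational(1, 4), C))
Pow(Add(Function('m')(579), Function('Y')(475, -115)), -1) = Pow(Add(Add(4, Mul(Rational(1, 4), 579)), Mul(Rational(1, 30), 475)), -1) = Pow(Add(Add(4, Rational(579, 4)), Rational(95, 6)), -1) = Pow(Add(Rational(595, 4), Rational(95, 6)), -1) = Pow(Rational(1975, 12), -1) = Rational(12, 1975)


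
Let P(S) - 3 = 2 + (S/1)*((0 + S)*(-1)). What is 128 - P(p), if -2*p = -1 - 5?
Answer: 132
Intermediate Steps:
p = 3 (p = -(-1 - 5)/2 = -1/2*(-6) = 3)
P(S) = 5 - S**2 (P(S) = 3 + (2 + (S/1)*((0 + S)*(-1))) = 3 + (2 + (S*1)*(S*(-1))) = 3 + (2 + S*(-S)) = 3 + (2 - S**2) = 5 - S**2)
128 - P(p) = 128 - (5 - 1*3**2) = 128 - (5 - 1*9) = 128 - (5 - 9) = 128 - 1*(-4) = 128 + 4 = 132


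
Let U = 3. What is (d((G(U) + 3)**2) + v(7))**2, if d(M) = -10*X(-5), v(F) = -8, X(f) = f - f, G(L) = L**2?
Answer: 64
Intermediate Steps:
X(f) = 0
d(M) = 0 (d(M) = -10*0 = 0)
(d((G(U) + 3)**2) + v(7))**2 = (0 - 8)**2 = (-8)**2 = 64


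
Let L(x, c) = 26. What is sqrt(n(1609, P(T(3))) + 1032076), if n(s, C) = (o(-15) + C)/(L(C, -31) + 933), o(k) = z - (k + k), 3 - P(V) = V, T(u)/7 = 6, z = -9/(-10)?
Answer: sqrt(94918067998810)/9590 ≈ 1015.9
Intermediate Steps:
z = 9/10 (z = -9*(-1/10) = 9/10 ≈ 0.90000)
T(u) = 42 (T(u) = 7*6 = 42)
P(V) = 3 - V
o(k) = 9/10 - 2*k (o(k) = 9/10 - (k + k) = 9/10 - 2*k)
n(s, C) = 309/9590 + C/959 (n(s, C) = ((9/10 - 2*(-15)) + C)/(26 + 933) = ((9/10 + 30) + C)/959 = (309/10 + C)*(1/959) = 309/9590 + C/959)
sqrt(n(1609, P(T(3))) + 1032076) = sqrt((309/9590 + (3 - 1*42)/959) + 1032076) = sqrt((309/9590 + (3 - 42)/959) + 1032076) = sqrt((309/9590 + (1/959)*(-39)) + 1032076) = sqrt((309/9590 - 39/959) + 1032076) = sqrt(-81/9590 + 1032076) = sqrt(9897608759/9590) = sqrt(94918067998810)/9590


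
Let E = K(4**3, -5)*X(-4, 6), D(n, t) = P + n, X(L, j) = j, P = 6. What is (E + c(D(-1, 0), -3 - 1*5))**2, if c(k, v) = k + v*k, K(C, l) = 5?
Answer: 25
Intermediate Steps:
D(n, t) = 6 + n
c(k, v) = k + k*v
E = 30 (E = 5*6 = 30)
(E + c(D(-1, 0), -3 - 1*5))**2 = (30 + (6 - 1)*(1 + (-3 - 1*5)))**2 = (30 + 5*(1 + (-3 - 5)))**2 = (30 + 5*(1 - 8))**2 = (30 + 5*(-7))**2 = (30 - 35)**2 = (-5)**2 = 25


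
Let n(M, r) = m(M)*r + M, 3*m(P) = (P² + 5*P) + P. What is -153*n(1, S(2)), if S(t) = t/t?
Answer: -510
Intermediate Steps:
m(P) = 2*P + P²/3 (m(P) = ((P² + 5*P) + P)/3 = (P² + 6*P)/3 = 2*P + P²/3)
S(t) = 1
n(M, r) = M + M*r*(6 + M)/3 (n(M, r) = (M*(6 + M)/3)*r + M = M*r*(6 + M)/3 + M = M + M*r*(6 + M)/3)
-153*n(1, S(2)) = -51*(3 + 1*(6 + 1)) = -51*(3 + 1*7) = -51*(3 + 7) = -51*10 = -153*10/3 = -510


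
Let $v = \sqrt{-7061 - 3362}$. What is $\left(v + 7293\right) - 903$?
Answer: $6390 + i \sqrt{10423} \approx 6390.0 + 102.09 i$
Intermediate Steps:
$v = i \sqrt{10423}$ ($v = \sqrt{-10423} = i \sqrt{10423} \approx 102.09 i$)
$\left(v + 7293\right) - 903 = \left(i \sqrt{10423} + 7293\right) - 903 = \left(7293 + i \sqrt{10423}\right) - 903 = 6390 + i \sqrt{10423}$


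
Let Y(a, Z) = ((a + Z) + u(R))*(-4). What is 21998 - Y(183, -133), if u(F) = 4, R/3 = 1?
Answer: 22214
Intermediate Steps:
R = 3 (R = 3*1 = 3)
Y(a, Z) = -16 - 4*Z - 4*a (Y(a, Z) = ((a + Z) + 4)*(-4) = ((Z + a) + 4)*(-4) = (4 + Z + a)*(-4) = -16 - 4*Z - 4*a)
21998 - Y(183, -133) = 21998 - (-16 - 4*(-133) - 4*183) = 21998 - (-16 + 532 - 732) = 21998 - 1*(-216) = 21998 + 216 = 22214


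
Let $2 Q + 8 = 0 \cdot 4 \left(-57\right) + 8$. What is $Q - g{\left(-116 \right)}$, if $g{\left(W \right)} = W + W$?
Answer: $232$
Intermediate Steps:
$Q = 0$ ($Q = -4 + \frac{0 \cdot 4 \left(-57\right) + 8}{2} = -4 + \frac{0 \left(-57\right) + 8}{2} = -4 + \frac{0 + 8}{2} = -4 + \frac{1}{2} \cdot 8 = -4 + 4 = 0$)
$g{\left(W \right)} = 2 W$
$Q - g{\left(-116 \right)} = 0 - 2 \left(-116\right) = 0 - -232 = 0 + 232 = 232$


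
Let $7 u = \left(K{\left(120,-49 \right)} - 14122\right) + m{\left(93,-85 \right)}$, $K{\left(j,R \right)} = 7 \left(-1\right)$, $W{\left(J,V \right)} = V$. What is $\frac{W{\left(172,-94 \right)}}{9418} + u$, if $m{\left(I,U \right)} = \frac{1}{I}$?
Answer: $- \frac{6187637761}{3065559} \approx -2018.4$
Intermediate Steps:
$K{\left(j,R \right)} = -7$
$u = - \frac{1313996}{651}$ ($u = \frac{\left(-7 - 14122\right) + \frac{1}{93}}{7} = \frac{-14129 + \frac{1}{93}}{7} = \frac{1}{7} \left(- \frac{1313996}{93}\right) = - \frac{1313996}{651} \approx -2018.4$)
$\frac{W{\left(172,-94 \right)}}{9418} + u = - \frac{94}{9418} - \frac{1313996}{651} = \left(-94\right) \frac{1}{9418} - \frac{1313996}{651} = - \frac{47}{4709} - \frac{1313996}{651} = - \frac{6187637761}{3065559}$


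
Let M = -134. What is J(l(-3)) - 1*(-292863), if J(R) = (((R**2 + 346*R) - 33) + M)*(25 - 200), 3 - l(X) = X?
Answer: -47512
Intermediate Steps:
l(X) = 3 - X
J(R) = 29225 - 60550*R - 175*R**2 (J(R) = (((R**2 + 346*R) - 33) - 134)*(25 - 200) = ((-33 + R**2 + 346*R) - 134)*(-175) = (-167 + R**2 + 346*R)*(-175) = 29225 - 60550*R - 175*R**2)
J(l(-3)) - 1*(-292863) = (29225 - 60550*(3 - 1*(-3)) - 175*(3 - 1*(-3))**2) - 1*(-292863) = (29225 - 60550*(3 + 3) - 175*(3 + 3)**2) + 292863 = (29225 - 60550*6 - 175*6**2) + 292863 = (29225 - 363300 - 175*36) + 292863 = (29225 - 363300 - 6300) + 292863 = -340375 + 292863 = -47512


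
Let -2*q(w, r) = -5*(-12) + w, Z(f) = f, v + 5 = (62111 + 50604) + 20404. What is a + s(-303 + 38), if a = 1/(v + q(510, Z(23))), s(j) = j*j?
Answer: 9327916526/132829 ≈ 70225.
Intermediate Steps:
v = 133114 (v = -5 + ((62111 + 50604) + 20404) = -5 + (112715 + 20404) = -5 + 133119 = 133114)
s(j) = j²
q(w, r) = -30 - w/2 (q(w, r) = -(-5*(-12) + w)/2 = -(60 + w)/2 = -30 - w/2)
a = 1/132829 (a = 1/(133114 + (-30 - ½*510)) = 1/(133114 + (-30 - 255)) = 1/(133114 - 285) = 1/132829 ≈ 7.5285e-6)
a + s(-303 + 38) = 1/132829 + (-303 + 38)² = 1/132829 + (-265)² = 1/132829 + 70225 = 9327916526/132829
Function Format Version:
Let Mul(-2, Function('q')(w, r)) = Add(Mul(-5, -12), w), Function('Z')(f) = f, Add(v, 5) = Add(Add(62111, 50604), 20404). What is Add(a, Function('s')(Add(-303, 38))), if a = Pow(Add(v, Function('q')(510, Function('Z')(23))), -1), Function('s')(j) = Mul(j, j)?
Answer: Rational(9327916526, 132829) ≈ 70225.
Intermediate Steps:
v = 133114 (v = Add(-5, Add(Add(62111, 50604), 20404)) = Add(-5, Add(112715, 20404)) = Add(-5, 133119) = 133114)
Function('s')(j) = Pow(j, 2)
Function('q')(w, r) = Add(-30, Mul(Rational(-1, 2), w)) (Function('q')(w, r) = Mul(Rational(-1, 2), Add(Mul(-5, -12), w)) = Mul(Rational(-1, 2), Add(60, w)) = Add(-30, Mul(Rational(-1, 2), w)))
a = Rational(1, 132829) (a = Pow(Add(133114, Add(-30, Mul(Rational(-1, 2), 510))), -1) = Pow(Add(133114, Add(-30, -255)), -1) = Pow(Add(133114, -285), -1) = Pow(132829, -1) = Rational(1, 132829) ≈ 7.5285e-6)
Add(a, Function('s')(Add(-303, 38))) = Add(Rational(1, 132829), Pow(Add(-303, 38), 2)) = Add(Rational(1, 132829), Pow(-265, 2)) = Add(Rational(1, 132829), 70225) = Rational(9327916526, 132829)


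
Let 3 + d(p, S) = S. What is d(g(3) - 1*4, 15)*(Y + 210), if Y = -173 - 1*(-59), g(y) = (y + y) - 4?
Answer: 1152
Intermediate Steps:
g(y) = -4 + 2*y (g(y) = 2*y - 4 = -4 + 2*y)
d(p, S) = -3 + S
Y = -114 (Y = -173 + 59 = -114)
d(g(3) - 1*4, 15)*(Y + 210) = (-3 + 15)*(-114 + 210) = 12*96 = 1152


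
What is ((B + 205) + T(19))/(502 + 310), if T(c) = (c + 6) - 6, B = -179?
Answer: 45/812 ≈ 0.055419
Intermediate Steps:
T(c) = c (T(c) = (6 + c) - 6 = c)
((B + 205) + T(19))/(502 + 310) = ((-179 + 205) + 19)/(502 + 310) = (26 + 19)/812 = 45*(1/812) = 45/812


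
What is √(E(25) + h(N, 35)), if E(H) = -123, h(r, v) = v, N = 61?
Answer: 2*I*√22 ≈ 9.3808*I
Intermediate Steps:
√(E(25) + h(N, 35)) = √(-123 + 35) = √(-88) = 2*I*√22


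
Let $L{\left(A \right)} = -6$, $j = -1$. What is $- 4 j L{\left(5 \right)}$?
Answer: $-24$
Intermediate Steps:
$- 4 j L{\left(5 \right)} = \left(-4\right) \left(-1\right) \left(-6\right) = 4 \left(-6\right) = -24$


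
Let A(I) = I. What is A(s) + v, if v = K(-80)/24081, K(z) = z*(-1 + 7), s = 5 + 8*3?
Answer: 232623/8027 ≈ 28.980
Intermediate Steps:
s = 29 (s = 5 + 24 = 29)
K(z) = 6*z (K(z) = z*6 = 6*z)
v = -160/8027 (v = (6*(-80))/24081 = -480*1/24081 = -160/8027 ≈ -0.019933)
A(s) + v = 29 - 160/8027 = 232623/8027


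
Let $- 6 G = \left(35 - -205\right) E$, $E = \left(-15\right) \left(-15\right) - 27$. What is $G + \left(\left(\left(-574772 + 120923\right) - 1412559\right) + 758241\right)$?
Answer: $-1116087$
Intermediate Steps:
$E = 198$ ($E = 225 - 27 = 198$)
$G = -7920$ ($G = - \frac{\left(35 - -205\right) 198}{6} = - \frac{\left(35 + 205\right) 198}{6} = - \frac{240 \cdot 198}{6} = \left(- \frac{1}{6}\right) 47520 = -7920$)
$G + \left(\left(\left(-574772 + 120923\right) - 1412559\right) + 758241\right) = -7920 + \left(\left(\left(-574772 + 120923\right) - 1412559\right) + 758241\right) = -7920 + \left(\left(-453849 - 1412559\right) + 758241\right) = -7920 + \left(-1866408 + 758241\right) = -7920 - 1108167 = -1116087$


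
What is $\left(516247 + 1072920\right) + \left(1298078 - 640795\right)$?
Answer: $2246450$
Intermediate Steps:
$\left(516247 + 1072920\right) + \left(1298078 - 640795\right) = 1589167 + 657283 = 2246450$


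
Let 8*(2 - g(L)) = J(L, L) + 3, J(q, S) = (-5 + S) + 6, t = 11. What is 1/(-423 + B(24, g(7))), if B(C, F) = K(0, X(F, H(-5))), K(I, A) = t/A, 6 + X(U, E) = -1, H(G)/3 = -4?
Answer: -7/2972 ≈ -0.0023553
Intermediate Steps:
H(G) = -12 (H(G) = 3*(-4) = -12)
X(U, E) = -7 (X(U, E) = -6 - 1 = -7)
J(q, S) = 1 + S
g(L) = 3/2 - L/8 (g(L) = 2 - ((1 + L) + 3)/8 = 2 - (4 + L)/8 = 2 + (-1/2 - L/8) = 3/2 - L/8)
K(I, A) = 11/A
B(C, F) = -11/7 (B(C, F) = 11/(-7) = 11*(-1/7) = -11/7)
1/(-423 + B(24, g(7))) = 1/(-423 - 11/7) = 1/(-2972/7) = -7/2972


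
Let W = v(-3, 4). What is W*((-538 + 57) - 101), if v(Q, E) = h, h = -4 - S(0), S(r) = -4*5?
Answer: -9312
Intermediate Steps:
S(r) = -20
h = 16 (h = -4 - 1*(-20) = -4 + 20 = 16)
v(Q, E) = 16
W = 16
W*((-538 + 57) - 101) = 16*((-538 + 57) - 101) = 16*(-481 - 101) = 16*(-582) = -9312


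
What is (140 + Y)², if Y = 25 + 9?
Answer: 30276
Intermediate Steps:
Y = 34
(140 + Y)² = (140 + 34)² = 174² = 30276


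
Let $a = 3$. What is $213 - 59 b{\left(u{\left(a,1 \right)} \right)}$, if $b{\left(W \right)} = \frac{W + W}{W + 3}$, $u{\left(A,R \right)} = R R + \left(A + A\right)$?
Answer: $\frac{652}{5} \approx 130.4$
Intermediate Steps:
$u{\left(A,R \right)} = R^{2} + 2 A$
$b{\left(W \right)} = \frac{2 W}{3 + W}$
$213 - 59 b{\left(u{\left(a,1 \right)} \right)} = 213 - 59 \frac{2 \left(1^{2} + 2 \cdot 3\right)}{3 + \left(1^{2} + 2 \cdot 3\right)} = 213 - 59 \frac{2 \left(1 + 6\right)}{3 + \left(1 + 6\right)} = 213 - 59 \cdot 2 \cdot 7 \frac{1}{3 + 7} = 213 - 59 \cdot 2 \cdot 7 \cdot \frac{1}{10} = 213 - \frac{413}{5} = \frac{652}{5}$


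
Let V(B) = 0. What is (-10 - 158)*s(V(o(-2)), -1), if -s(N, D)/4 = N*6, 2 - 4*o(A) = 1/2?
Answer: 0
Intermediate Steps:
o(A) = 3/8 (o(A) = ½ - ¼/2 = ½ - ¼*½ = ½ - ⅛ = 3/8)
s(N, D) = -24*N (s(N, D) = -4*N*6 = -24*N)
(-10 - 158)*s(V(o(-2)), -1) = (-10 - 158)*(-24*0) = -168*0 = 0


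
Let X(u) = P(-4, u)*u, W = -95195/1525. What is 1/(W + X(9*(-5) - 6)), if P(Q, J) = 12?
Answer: -305/205699 ≈ -0.0014827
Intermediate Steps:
W = -19039/305 (W = -95195*1/1525 = -19039/305 ≈ -62.423)
X(u) = 12*u
1/(W + X(9*(-5) - 6)) = 1/(-19039/305 + 12*(9*(-5) - 6)) = 1/(-19039/305 + 12*(-45 - 6)) = 1/(-19039/305 + 12*(-51)) = 1/(-19039/305 - 612) = 1/(-205699/305) = -305/205699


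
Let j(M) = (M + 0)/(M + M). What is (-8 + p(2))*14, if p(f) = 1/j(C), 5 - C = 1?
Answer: -84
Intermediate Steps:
C = 4 (C = 5 - 1*1 = 5 - 1 = 4)
j(M) = 1/2 (j(M) = M/((2*M)) = M*(1/(2*M)) = 1/2)
p(f) = 2 (p(f) = 1/(1/2) = 2)
(-8 + p(2))*14 = (-8 + 2)*14 = -6*14 = -84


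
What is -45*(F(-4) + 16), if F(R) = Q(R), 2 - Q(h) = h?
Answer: -990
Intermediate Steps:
Q(h) = 2 - h
F(R) = 2 - R
-45*(F(-4) + 16) = -45*((2 - 1*(-4)) + 16) = -45*((2 + 4) + 16) = -45*(6 + 16) = -45*22 = -990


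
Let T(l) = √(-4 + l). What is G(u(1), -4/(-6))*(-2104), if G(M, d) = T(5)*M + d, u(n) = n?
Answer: -10520/3 ≈ -3506.7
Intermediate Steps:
G(M, d) = M + d (G(M, d) = √(-4 + 5)*M + d = √1*M + d = 1*M + d = M + d)
G(u(1), -4/(-6))*(-2104) = (1 - 4/(-6))*(-2104) = (1 - 4*(-⅙))*(-2104) = (1 + ⅔)*(-2104) = (5/3)*(-2104) = -10520/3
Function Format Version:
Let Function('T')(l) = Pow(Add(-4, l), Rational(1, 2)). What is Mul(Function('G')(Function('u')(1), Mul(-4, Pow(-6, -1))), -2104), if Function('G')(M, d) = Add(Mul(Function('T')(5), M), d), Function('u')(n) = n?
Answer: Rational(-10520, 3) ≈ -3506.7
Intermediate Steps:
Function('G')(M, d) = Add(M, d) (Function('G')(M, d) = Add(Mul(Pow(Add(-4, 5), Rational(1, 2)), M), d) = Add(Mul(Pow(1, Rational(1, 2)), M), d) = Add(Mul(1, M), d) = Add(M, d))
Mul(Function('G')(Function('u')(1), Mul(-4, Pow(-6, -1))), -2104) = Mul(Add(1, Mul(-4, Pow(-6, -1))), -2104) = Mul(Add(1, Mul(-4, Rational(-1, 6))), -2104) = Mul(Add(1, Rational(2, 3)), -2104) = Mul(Rational(5, 3), -2104) = Rational(-10520, 3)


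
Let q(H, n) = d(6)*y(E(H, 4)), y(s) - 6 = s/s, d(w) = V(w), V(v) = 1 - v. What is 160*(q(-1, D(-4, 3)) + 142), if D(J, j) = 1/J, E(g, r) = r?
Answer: 17120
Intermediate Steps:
d(w) = 1 - w
y(s) = 7 (y(s) = 6 + s/s = 6 + 1 = 7)
q(H, n) = -35 (q(H, n) = (1 - 1*6)*7 = (1 - 6)*7 = -5*7 = -35)
160*(q(-1, D(-4, 3)) + 142) = 160*(-35 + 142) = 160*107 = 17120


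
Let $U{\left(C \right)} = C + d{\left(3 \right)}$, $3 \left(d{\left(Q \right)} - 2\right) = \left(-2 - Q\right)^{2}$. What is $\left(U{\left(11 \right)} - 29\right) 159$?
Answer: $-1219$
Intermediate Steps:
$d{\left(Q \right)} = 2 + \frac{\left(-2 - Q\right)^{2}}{3}$
$U{\left(C \right)} = \frac{31}{3} + C$ ($U{\left(C \right)} = C + \left(2 + \frac{\left(2 + 3\right)^{2}}{3}\right) = C + \left(2 + \frac{5^{2}}{3}\right) = C + \left(2 + \frac{1}{3} \cdot 25\right) = C + \left(2 + \frac{25}{3}\right) = C + \frac{31}{3} = \frac{31}{3} + C$)
$\left(U{\left(11 \right)} - 29\right) 159 = \left(\left(\frac{31}{3} + 11\right) - 29\right) 159 = \left(\frac{64}{3} + \left(-34 + 5\right)\right) 159 = \left(\frac{64}{3} - 29\right) 159 = \left(- \frac{23}{3}\right) 159 = -1219$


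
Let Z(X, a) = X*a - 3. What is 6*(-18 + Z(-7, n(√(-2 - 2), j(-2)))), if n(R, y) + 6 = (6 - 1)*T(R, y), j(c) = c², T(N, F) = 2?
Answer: -294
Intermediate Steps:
n(R, y) = 4 (n(R, y) = -6 + (6 - 1)*2 = -6 + 5*2 = -6 + 10 = 4)
Z(X, a) = -3 + X*a
6*(-18 + Z(-7, n(√(-2 - 2), j(-2)))) = 6*(-18 + (-3 - 7*4)) = 6*(-18 + (-3 - 28)) = 6*(-18 - 31) = 6*(-49) = -294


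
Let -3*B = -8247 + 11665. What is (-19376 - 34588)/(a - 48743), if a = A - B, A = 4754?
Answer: 161892/128549 ≈ 1.2594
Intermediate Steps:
B = -3418/3 (B = -(-8247 + 11665)/3 = -1/3*3418 = -3418/3 ≈ -1139.3)
a = 17680/3 (a = 4754 - 1*(-3418/3) = 4754 + 3418/3 = 17680/3 ≈ 5893.3)
(-19376 - 34588)/(a - 48743) = (-19376 - 34588)/(17680/3 - 48743) = -53964/(-128549/3) = -53964*(-3/128549) = 161892/128549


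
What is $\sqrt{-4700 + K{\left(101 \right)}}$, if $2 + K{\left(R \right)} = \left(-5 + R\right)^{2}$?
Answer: $\sqrt{4514} \approx 67.186$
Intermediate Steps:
$K{\left(R \right)} = -2 + \left(-5 + R\right)^{2}$
$\sqrt{-4700 + K{\left(101 \right)}} = \sqrt{-4700 - \left(2 - \left(-5 + 101\right)^{2}\right)} = \sqrt{-4700 - \left(2 - 96^{2}\right)} = \sqrt{-4700 + \left(-2 + 9216\right)} = \sqrt{-4700 + 9214} = \sqrt{4514}$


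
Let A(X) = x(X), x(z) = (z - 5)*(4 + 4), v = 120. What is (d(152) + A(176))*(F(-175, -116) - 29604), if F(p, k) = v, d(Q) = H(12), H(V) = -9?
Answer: -40068756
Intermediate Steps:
d(Q) = -9
x(z) = -40 + 8*z (x(z) = (-5 + z)*8 = -40 + 8*z)
F(p, k) = 120
A(X) = -40 + 8*X
(d(152) + A(176))*(F(-175, -116) - 29604) = (-9 + (-40 + 8*176))*(120 - 29604) = (-9 + (-40 + 1408))*(-29484) = (-9 + 1368)*(-29484) = 1359*(-29484) = -40068756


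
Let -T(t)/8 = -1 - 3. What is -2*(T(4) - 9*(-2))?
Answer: -100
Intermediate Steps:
T(t) = 32 (T(t) = -8*(-1 - 3) = -8*(-4) = 32)
-2*(T(4) - 9*(-2)) = -2*(32 - 9*(-2)) = -2*(32 + 18) = -2*50 = -100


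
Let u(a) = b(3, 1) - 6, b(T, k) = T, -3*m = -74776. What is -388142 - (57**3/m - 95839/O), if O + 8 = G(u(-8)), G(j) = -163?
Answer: -4970315219905/12786696 ≈ -3.8871e+5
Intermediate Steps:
m = 74776/3 (m = -1/3*(-74776) = 74776/3 ≈ 24925.)
u(a) = -3 (u(a) = 3 - 6 = -3)
O = -171 (O = -8 - 163 = -171)
-388142 - (57**3/m - 95839/O) = -388142 - (57**3/(74776/3) - 95839/(-171)) = -388142 - (185193*(3/74776) - 95839*(-1/171)) = -388142 - (555579/74776 + 95839/171) = -388142 - 1*7261461073/12786696 = -388142 - 7261461073/12786696 = -4970315219905/12786696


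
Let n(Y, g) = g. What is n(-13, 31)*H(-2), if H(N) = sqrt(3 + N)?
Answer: 31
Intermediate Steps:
n(-13, 31)*H(-2) = 31*sqrt(3 - 2) = 31*sqrt(1) = 31*1 = 31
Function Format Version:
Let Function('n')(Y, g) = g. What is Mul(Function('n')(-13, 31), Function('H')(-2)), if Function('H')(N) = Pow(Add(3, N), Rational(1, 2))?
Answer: 31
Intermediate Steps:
Mul(Function('n')(-13, 31), Function('H')(-2)) = Mul(31, Pow(Add(3, -2), Rational(1, 2))) = Mul(31, Pow(1, Rational(1, 2))) = Mul(31, 1) = 31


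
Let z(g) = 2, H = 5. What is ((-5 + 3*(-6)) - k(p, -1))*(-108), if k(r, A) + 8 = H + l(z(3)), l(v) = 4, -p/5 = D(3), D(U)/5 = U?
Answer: 2592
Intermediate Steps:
D(U) = 5*U
p = -75 (p = -25*3 = -5*15 = -75)
k(r, A) = 1 (k(r, A) = -8 + (5 + 4) = -8 + 9 = 1)
((-5 + 3*(-6)) - k(p, -1))*(-108) = ((-5 + 3*(-6)) - 1*1)*(-108) = ((-5 - 18) - 1)*(-108) = (-23 - 1)*(-108) = -24*(-108) = 2592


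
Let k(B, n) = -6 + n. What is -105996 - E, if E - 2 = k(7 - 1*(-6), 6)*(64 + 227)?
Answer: -105998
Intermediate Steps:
E = 2 (E = 2 + (-6 + 6)*(64 + 227) = 2 + 0*291 = 2 + 0 = 2)
-105996 - E = -105996 - 1*2 = -105996 - 2 = -105998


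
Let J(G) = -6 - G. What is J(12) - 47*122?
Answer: -5752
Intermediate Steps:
J(12) - 47*122 = (-6 - 1*12) - 47*122 = (-6 - 12) - 5734 = -18 - 5734 = -5752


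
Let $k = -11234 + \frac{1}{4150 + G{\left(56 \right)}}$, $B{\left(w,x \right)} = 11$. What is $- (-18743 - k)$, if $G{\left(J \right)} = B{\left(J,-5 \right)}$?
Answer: $\frac{31244950}{4161} \approx 7509.0$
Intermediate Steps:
$G{\left(J \right)} = 11$
$k = - \frac{46744673}{4161}$ ($k = -11234 + \frac{1}{4150 + 11} = -11234 + \frac{1}{4161} = - \frac{46744673}{4161} \approx -11234.0$)
$- (-18743 - k) = - (-18743 - - \frac{46744673}{4161}) = - (-18743 + \frac{46744673}{4161}) = \left(-1\right) \left(- \frac{31244950}{4161}\right) = \frac{31244950}{4161}$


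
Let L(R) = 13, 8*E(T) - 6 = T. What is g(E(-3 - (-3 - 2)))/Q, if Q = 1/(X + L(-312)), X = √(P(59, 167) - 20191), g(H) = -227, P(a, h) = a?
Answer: -2951 - 454*I*√5033 ≈ -2951.0 - 32208.0*I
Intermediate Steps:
E(T) = ¾ + T/8
X = 2*I*√5033 (X = √(59 - 20191) = √(-20132) = 2*I*√5033 ≈ 141.89*I)
Q = 1/(13 + 2*I*√5033) (Q = 1/(2*I*√5033 + 13) = 1/(13 + 2*I*√5033) ≈ 0.00064036 - 0.0069892*I)
g(E(-3 - (-3 - 2)))/Q = -227/(13/20301 - 2*I*√5033/20301)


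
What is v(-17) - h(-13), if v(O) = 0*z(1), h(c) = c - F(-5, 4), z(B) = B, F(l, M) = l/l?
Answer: 14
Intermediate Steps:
F(l, M) = 1
h(c) = -1 + c (h(c) = c - 1*1 = c - 1 = -1 + c)
v(O) = 0 (v(O) = 0*1 = 0)
v(-17) - h(-13) = 0 - (-1 - 13) = 0 - 1*(-14) = 0 + 14 = 14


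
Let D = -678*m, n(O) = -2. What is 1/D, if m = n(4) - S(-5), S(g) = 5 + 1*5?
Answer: 1/8136 ≈ 0.00012291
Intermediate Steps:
S(g) = 10 (S(g) = 5 + 5 = 10)
m = -12 (m = -2 - 1*10 = -2 - 10 = -12)
D = 8136 (D = -678*(-12) = 8136)
1/D = 1/8136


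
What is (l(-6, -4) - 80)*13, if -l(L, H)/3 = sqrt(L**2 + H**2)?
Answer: -1040 - 78*sqrt(13) ≈ -1321.2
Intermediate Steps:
l(L, H) = -3*sqrt(H**2 + L**2) (l(L, H) = -3*sqrt(L**2 + H**2) = -3*sqrt(H**2 + L**2))
(l(-6, -4) - 80)*13 = (-3*sqrt((-4)**2 + (-6)**2) - 80)*13 = (-3*sqrt(16 + 36) - 80)*13 = (-6*sqrt(13) - 80)*13 = (-80 - 6*sqrt(13))*13 = -1040 - 78*sqrt(13)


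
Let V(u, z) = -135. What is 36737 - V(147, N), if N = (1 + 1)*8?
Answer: 36872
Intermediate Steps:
N = 16 (N = 2*8 = 16)
36737 - V(147, N) = 36737 - 1*(-135) = 36737 + 135 = 36872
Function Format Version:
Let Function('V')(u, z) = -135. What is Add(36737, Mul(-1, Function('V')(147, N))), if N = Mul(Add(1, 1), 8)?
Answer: 36872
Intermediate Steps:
N = 16 (N = Mul(2, 8) = 16)
Add(36737, Mul(-1, Function('V')(147, N))) = Add(36737, Mul(-1, -135)) = Add(36737, 135) = 36872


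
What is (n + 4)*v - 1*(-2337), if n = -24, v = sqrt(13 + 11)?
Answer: 2337 - 40*sqrt(6) ≈ 2239.0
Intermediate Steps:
v = 2*sqrt(6) (v = sqrt(24) = 2*sqrt(6) ≈ 4.8990)
(n + 4)*v - 1*(-2337) = (-24 + 4)*(2*sqrt(6)) - 1*(-2337) = -40*sqrt(6) + 2337 = 2337 - 40*sqrt(6)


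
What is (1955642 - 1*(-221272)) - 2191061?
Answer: -14147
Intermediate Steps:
(1955642 - 1*(-221272)) - 2191061 = (1955642 + 221272) - 2191061 = 2176914 - 2191061 = -14147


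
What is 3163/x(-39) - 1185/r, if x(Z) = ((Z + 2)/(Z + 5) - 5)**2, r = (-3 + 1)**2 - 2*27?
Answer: 40756573/176890 ≈ 230.41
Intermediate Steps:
r = -50 (r = (-2)**2 - 54 = 4 - 54 = -50)
x(Z) = (-5 + (2 + Z)/(5 + Z))**2 (x(Z) = ((2 + Z)/(5 + Z) - 5)**2 = (-5 + (2 + Z)/(5 + Z))**2)
3163/x(-39) - 1185/r = 3163/(((23 + 4*(-39))**2/(5 - 39)**2)) - 1185/(-50) = 3163/(((23 - 156)**2/(-34)**2)) - 1185*(-1/50) = 3163/(((1/1156)*(-133)**2)) + 237/10 = 3163/(((1/1156)*17689)) + 237/10 = 3163/(17689/1156) + 237/10 = 3163*(1156/17689) + 237/10 = 3656428/17689 + 237/10 = 40756573/176890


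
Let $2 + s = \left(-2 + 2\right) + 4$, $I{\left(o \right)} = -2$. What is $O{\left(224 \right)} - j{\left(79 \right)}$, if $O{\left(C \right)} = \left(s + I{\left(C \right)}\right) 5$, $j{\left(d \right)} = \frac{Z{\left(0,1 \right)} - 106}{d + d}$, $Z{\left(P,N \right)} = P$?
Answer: $\frac{53}{79} \approx 0.67089$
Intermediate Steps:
$s = 2$ ($s = -2 + \left(\left(-2 + 2\right) + 4\right) = -2 + \left(0 + 4\right) = -2 + 4 = 2$)
$j{\left(d \right)} = - \frac{53}{d}$ ($j{\left(d \right)} = \frac{0 - 106}{d + d} = - \frac{106}{2 d} = - 106 \frac{1}{2 d} = - \frac{53}{d}$)
$O{\left(C \right)} = 0$ ($O{\left(C \right)} = \left(2 - 2\right) 5 = 0 \cdot 5 = 0$)
$O{\left(224 \right)} - j{\left(79 \right)} = 0 - - \frac{53}{79} = 0 + \frac{53}{79} = \frac{53}{79}$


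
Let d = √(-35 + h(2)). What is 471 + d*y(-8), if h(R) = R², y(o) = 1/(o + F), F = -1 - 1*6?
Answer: 471 - I*√31/15 ≈ 471.0 - 0.37118*I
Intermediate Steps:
F = -7 (F = -1 - 6 = -7)
y(o) = 1/(-7 + o) (y(o) = 1/(o - 7) = 1/(-7 + o))
d = I*√31 (d = √(-35 + 2²) = √(-35 + 4) = √(-31) = I*√31 ≈ 5.5678*I)
471 + d*y(-8) = 471 + (I*√31)/(-7 - 8) = 471 + (I*√31)/(-15) = 471 + (I*√31)*(-1/15) = 471 - I*√31/15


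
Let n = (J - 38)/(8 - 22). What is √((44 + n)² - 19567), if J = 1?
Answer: 9*I*√42083/14 ≈ 131.88*I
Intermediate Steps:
n = 37/14 (n = (1 - 38)/(8 - 22) = -37/(-14) = -37*(-1/14) = 37/14 ≈ 2.6429)
√((44 + n)² - 19567) = √((44 + 37/14)² - 19567) = √((653/14)² - 19567) = √(426409/196 - 19567) = √(-3408723/196) = 9*I*√42083/14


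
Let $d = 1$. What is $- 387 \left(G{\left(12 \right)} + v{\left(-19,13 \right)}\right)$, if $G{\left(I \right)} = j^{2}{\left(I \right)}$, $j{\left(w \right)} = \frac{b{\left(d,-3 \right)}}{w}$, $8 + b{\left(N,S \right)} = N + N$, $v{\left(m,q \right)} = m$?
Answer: $\frac{29025}{4} \approx 7256.3$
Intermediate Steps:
$b{\left(N,S \right)} = -8 + 2 N$ ($b{\left(N,S \right)} = -8 + \left(N + N\right) = -8 + 2 N$)
$j{\left(w \right)} = - \frac{6}{w}$ ($j{\left(w \right)} = \frac{-8 + 2 \cdot 1}{w} = \frac{-8 + 2}{w} = - \frac{6}{w}$)
$G{\left(I \right)} = \frac{36}{I^{2}}$ ($G{\left(I \right)} = \left(- \frac{6}{I}\right)^{2} = \frac{36}{I^{2}}$)
$- 387 \left(G{\left(12 \right)} + v{\left(-19,13 \right)}\right) = - 387 \left(\frac{36}{144} - 19\right) = - 387 \left(36 \cdot \frac{1}{144} - 19\right) = - 387 \left(\frac{1}{4} - 19\right) = \left(-387\right) \left(- \frac{75}{4}\right) = \frac{29025}{4}$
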